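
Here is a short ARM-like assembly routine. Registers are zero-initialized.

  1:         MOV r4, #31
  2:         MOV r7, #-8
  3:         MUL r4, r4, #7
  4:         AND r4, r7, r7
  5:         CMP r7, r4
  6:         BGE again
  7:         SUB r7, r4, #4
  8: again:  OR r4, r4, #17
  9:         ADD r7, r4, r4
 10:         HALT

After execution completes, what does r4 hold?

r4=31
r7=-8
r4=31*7=217
r4=(-8)&(-8)=-8
CMP r7, r4  (cmp -8,-8)
BGE again: taken
r4=(-8)|17=-7
r7=(-7)+(-7)=-14
halt.

-7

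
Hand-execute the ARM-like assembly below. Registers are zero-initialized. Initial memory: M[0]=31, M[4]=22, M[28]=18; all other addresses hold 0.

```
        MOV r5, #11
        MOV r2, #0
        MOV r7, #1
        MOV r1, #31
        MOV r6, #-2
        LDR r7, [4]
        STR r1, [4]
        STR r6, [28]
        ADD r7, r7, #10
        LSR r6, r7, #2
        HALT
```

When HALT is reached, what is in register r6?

8

r5=11
r2=0
r7=1
r1=31
r6=-2
r7=M[4]=22
STR r1, [4] → M[4]=31
STR r6, [28] → M[28]=-2
r7=22+10=32
r6=32>>2=8
halt.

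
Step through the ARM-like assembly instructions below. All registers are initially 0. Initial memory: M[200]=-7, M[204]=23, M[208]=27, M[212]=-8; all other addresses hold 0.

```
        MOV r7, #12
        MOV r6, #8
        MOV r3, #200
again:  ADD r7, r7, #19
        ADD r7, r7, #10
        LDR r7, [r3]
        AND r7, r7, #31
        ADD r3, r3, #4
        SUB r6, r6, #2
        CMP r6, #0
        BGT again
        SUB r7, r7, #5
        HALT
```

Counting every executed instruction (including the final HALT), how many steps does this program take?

after MOV r7, #12: r7=12
after MOV r6, #8: r6=8
after MOV r3, #200: r3=200
after ADD r7, r7, #19: r7=12+19=31
after ADD r7, r7, #10: r7=31+10=41
after LDR r7, [r3]: r7=M[200]=-7
after AND r7, r7, #31: r7=(-7)&31=25
after ADD r3, r3, #4: r3=200+4=204
after SUB r6, r6, #2: r6=8-2=6
CMP r6, #0  (cmp 6,0)
BGT again: taken
after ADD r7, r7, #19: r7=25+19=44
after ADD r7, r7, #10: r7=44+10=54
after LDR r7, [r3]: r7=M[204]=23
after AND r7, r7, #31: r7=23&31=23
after ADD r3, r3, #4: r3=204+4=208
after SUB r6, r6, #2: r6=6-2=4
CMP r6, #0  (cmp 4,0)
BGT again: taken
after ADD r7, r7, #19: r7=23+19=42
after ADD r7, r7, #10: r7=42+10=52
after LDR r7, [r3]: r7=M[208]=27
after AND r7, r7, #31: r7=27&31=27
after ADD r3, r3, #4: r3=208+4=212
after SUB r6, r6, #2: r6=4-2=2
CMP r6, #0  (cmp 2,0)
BGT again: taken
after ADD r7, r7, #19: r7=27+19=46
after ADD r7, r7, #10: r7=46+10=56
after LDR r7, [r3]: r7=M[212]=-8
after AND r7, r7, #31: r7=(-8)&31=24
after ADD r3, r3, #4: r3=212+4=216
after SUB r6, r6, #2: r6=2-2=0
CMP r6, #0  (cmp 0,0)
BGT again: not taken
after SUB r7, r7, #5: r7=24-5=19
halt.
Total executed instructions: 37.

37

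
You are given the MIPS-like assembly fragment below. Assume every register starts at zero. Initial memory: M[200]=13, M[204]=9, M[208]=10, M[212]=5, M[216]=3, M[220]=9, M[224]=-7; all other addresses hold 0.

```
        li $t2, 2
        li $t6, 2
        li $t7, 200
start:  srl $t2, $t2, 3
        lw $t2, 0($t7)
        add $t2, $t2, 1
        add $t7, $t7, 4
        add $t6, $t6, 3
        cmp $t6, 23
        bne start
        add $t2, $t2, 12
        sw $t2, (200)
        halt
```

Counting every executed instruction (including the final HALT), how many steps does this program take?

after li $t2, 2: $t2=2
after li $t6, 2: $t6=2
after li $t7, 200: $t7=200
after srl $t2, $t2, 3: $t2=2>>3=0
after lw $t2, 0($t7): $t2=M[200]=13
after add $t2, $t2, 1: $t2=13+1=14
after add $t7, $t7, 4: $t7=200+4=204
after add $t6, $t6, 3: $t6=2+3=5
cmp $t6, 23  (cmp 5,23)
bne start: taken
after srl $t2, $t2, 3: $t2=14>>3=1
after lw $t2, 0($t7): $t2=M[204]=9
after add $t2, $t2, 1: $t2=9+1=10
after add $t7, $t7, 4: $t7=204+4=208
after add $t6, $t6, 3: $t6=5+3=8
cmp $t6, 23  (cmp 8,23)
bne start: taken
after srl $t2, $t2, 3: $t2=10>>3=1
after lw $t2, 0($t7): $t2=M[208]=10
after add $t2, $t2, 1: $t2=10+1=11
after add $t7, $t7, 4: $t7=208+4=212
after add $t6, $t6, 3: $t6=8+3=11
cmp $t6, 23  (cmp 11,23)
bne start: taken
after srl $t2, $t2, 3: $t2=11>>3=1
after lw $t2, 0($t7): $t2=M[212]=5
after add $t2, $t2, 1: $t2=5+1=6
after add $t7, $t7, 4: $t7=212+4=216
after add $t6, $t6, 3: $t6=11+3=14
cmp $t6, 23  (cmp 14,23)
bne start: taken
after srl $t2, $t2, 3: $t2=6>>3=0
after lw $t2, 0($t7): $t2=M[216]=3
after add $t2, $t2, 1: $t2=3+1=4
after add $t7, $t7, 4: $t7=216+4=220
after add $t6, $t6, 3: $t6=14+3=17
cmp $t6, 23  (cmp 17,23)
bne start: taken
after srl $t2, $t2, 3: $t2=4>>3=0
after lw $t2, 0($t7): $t2=M[220]=9
after add $t2, $t2, 1: $t2=9+1=10
after add $t7, $t7, 4: $t7=220+4=224
after add $t6, $t6, 3: $t6=17+3=20
cmp $t6, 23  (cmp 20,23)
bne start: taken
after srl $t2, $t2, 3: $t2=10>>3=1
after lw $t2, 0($t7): $t2=M[224]=-7
after add $t2, $t2, 1: $t2=(-7)+1=-6
after add $t7, $t7, 4: $t7=224+4=228
after add $t6, $t6, 3: $t6=20+3=23
cmp $t6, 23  (cmp 23,23)
bne start: not taken
after add $t2, $t2, 12: $t2=(-6)+12=6
sw $t2, (200) → M[200]=6
halt.
Total executed instructions: 55.

55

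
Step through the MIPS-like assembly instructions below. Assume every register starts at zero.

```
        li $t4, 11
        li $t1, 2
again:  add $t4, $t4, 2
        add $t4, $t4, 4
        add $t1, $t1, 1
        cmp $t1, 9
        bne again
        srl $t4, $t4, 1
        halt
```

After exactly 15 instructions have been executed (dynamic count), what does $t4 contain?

29

$t4=11
$t1=2
$t4=11+2=13
$t4=13+4=17
$t1=2+1=3
cmp $t1, 9  (cmp 3,9)
bne again: taken
$t4=17+2=19
$t4=19+4=23
$t1=3+1=4
cmp $t1, 9  (cmp 4,9)
bne again: taken
$t4=23+2=25
$t4=25+4=29
$t1=4+1=5
After step 15: $t4 = 29.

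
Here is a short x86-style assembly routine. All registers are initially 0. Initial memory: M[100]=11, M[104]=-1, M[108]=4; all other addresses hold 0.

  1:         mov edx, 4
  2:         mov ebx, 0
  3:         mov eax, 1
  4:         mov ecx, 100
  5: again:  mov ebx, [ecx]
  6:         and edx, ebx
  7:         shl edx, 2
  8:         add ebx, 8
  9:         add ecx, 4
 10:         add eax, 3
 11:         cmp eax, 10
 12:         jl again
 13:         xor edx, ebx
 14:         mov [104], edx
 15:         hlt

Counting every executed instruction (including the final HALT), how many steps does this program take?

31

edx=4
ebx=0
eax=1
ecx=100
ebx=M[100]=11
edx=4&11=0
edx=0<<2=0
ebx=11+8=19
ecx=100+4=104
eax=1+3=4
cmp eax, 10  (cmp 4,10)
jl again: taken
ebx=M[104]=-1
edx=0&(-1)=0
edx=0<<2=0
ebx=(-1)+8=7
ecx=104+4=108
eax=4+3=7
cmp eax, 10  (cmp 7,10)
jl again: taken
ebx=M[108]=4
edx=0&4=0
edx=0<<2=0
ebx=4+8=12
ecx=108+4=112
eax=7+3=10
cmp eax, 10  (cmp 10,10)
jl again: not taken
edx=0^12=12
mov [104], edx → M[104]=12
halt.
Total executed instructions: 31.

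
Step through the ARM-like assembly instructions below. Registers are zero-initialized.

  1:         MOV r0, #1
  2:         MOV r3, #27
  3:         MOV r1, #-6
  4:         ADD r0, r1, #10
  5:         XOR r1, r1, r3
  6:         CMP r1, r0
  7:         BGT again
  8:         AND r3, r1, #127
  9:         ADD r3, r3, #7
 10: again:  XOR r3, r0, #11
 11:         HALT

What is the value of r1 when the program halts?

-31

MOV r0, #1 → r0=1
MOV r3, #27 → r3=27
MOV r1, #-6 → r1=-6
ADD r0, r1, #10 → r0=(-6)+10=4
XOR r1, r1, r3 → r1=(-6)^27=-31
CMP r1, r0  (cmp -31,4)
BGT again: not taken
AND r3, r1, #127 → r3=(-31)&127=97
ADD r3, r3, #7 → r3=97+7=104
XOR r3, r0, #11 → r3=4^11=15
halt.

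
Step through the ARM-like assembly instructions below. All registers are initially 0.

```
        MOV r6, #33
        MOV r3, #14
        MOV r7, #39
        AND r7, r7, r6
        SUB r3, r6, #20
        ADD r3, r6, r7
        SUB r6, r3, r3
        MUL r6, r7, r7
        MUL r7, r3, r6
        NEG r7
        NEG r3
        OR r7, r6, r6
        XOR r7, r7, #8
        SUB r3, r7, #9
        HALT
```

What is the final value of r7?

1097

r6=33
r3=14
r7=39
r7=39&33=33
r3=33-20=13
r3=33+33=66
r6=66-66=0
r6=33*33=1089
r7=66*1089=71874
r7=-(71874)=-71874
r3=-(66)=-66
r7=1089|1089=1089
r7=1089^8=1097
r3=1097-9=1088
halt.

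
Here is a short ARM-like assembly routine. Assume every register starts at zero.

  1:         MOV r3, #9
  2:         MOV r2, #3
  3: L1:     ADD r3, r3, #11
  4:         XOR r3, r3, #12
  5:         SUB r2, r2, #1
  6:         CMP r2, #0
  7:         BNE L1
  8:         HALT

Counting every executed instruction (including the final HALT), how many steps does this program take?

18

after MOV r3, #9: r3=9
after MOV r2, #3: r2=3
after ADD r3, r3, #11: r3=9+11=20
after XOR r3, r3, #12: r3=20^12=24
after SUB r2, r2, #1: r2=3-1=2
CMP r2, #0  (cmp 2,0)
BNE L1: taken
after ADD r3, r3, #11: r3=24+11=35
after XOR r3, r3, #12: r3=35^12=47
after SUB r2, r2, #1: r2=2-1=1
CMP r2, #0  (cmp 1,0)
BNE L1: taken
after ADD r3, r3, #11: r3=47+11=58
after XOR r3, r3, #12: r3=58^12=54
after SUB r2, r2, #1: r2=1-1=0
CMP r2, #0  (cmp 0,0)
BNE L1: not taken
halt.
Total executed instructions: 18.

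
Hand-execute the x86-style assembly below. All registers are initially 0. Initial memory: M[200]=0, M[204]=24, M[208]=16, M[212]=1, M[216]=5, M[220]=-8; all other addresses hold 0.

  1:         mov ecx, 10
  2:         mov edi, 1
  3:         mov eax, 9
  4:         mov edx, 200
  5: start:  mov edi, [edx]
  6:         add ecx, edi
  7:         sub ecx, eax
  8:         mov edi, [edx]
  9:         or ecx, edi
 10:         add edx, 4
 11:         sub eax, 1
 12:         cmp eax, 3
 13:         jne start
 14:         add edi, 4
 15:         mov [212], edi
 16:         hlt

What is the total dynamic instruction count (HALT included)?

after mov ecx, 10: ecx=10
after mov edi, 1: edi=1
after mov eax, 9: eax=9
after mov edx, 200: edx=200
after mov edi, [edx]: edi=M[200]=0
after add ecx, edi: ecx=10+0=10
after sub ecx, eax: ecx=10-9=1
after mov edi, [edx]: edi=M[200]=0
after or ecx, edi: ecx=1|0=1
after add edx, 4: edx=200+4=204
after sub eax, 1: eax=9-1=8
cmp eax, 3  (cmp 8,3)
jne start: taken
after mov edi, [edx]: edi=M[204]=24
after add ecx, edi: ecx=1+24=25
after sub ecx, eax: ecx=25-8=17
after mov edi, [edx]: edi=M[204]=24
after or ecx, edi: ecx=17|24=25
after add edx, 4: edx=204+4=208
after sub eax, 1: eax=8-1=7
cmp eax, 3  (cmp 7,3)
jne start: taken
after mov edi, [edx]: edi=M[208]=16
after add ecx, edi: ecx=25+16=41
after sub ecx, eax: ecx=41-7=34
after mov edi, [edx]: edi=M[208]=16
after or ecx, edi: ecx=34|16=50
after add edx, 4: edx=208+4=212
after sub eax, 1: eax=7-1=6
cmp eax, 3  (cmp 6,3)
jne start: taken
after mov edi, [edx]: edi=M[212]=1
after add ecx, edi: ecx=50+1=51
after sub ecx, eax: ecx=51-6=45
after mov edi, [edx]: edi=M[212]=1
after or ecx, edi: ecx=45|1=45
after add edx, 4: edx=212+4=216
after sub eax, 1: eax=6-1=5
cmp eax, 3  (cmp 5,3)
jne start: taken
after mov edi, [edx]: edi=M[216]=5
after add ecx, edi: ecx=45+5=50
after sub ecx, eax: ecx=50-5=45
after mov edi, [edx]: edi=M[216]=5
after or ecx, edi: ecx=45|5=45
after add edx, 4: edx=216+4=220
after sub eax, 1: eax=5-1=4
cmp eax, 3  (cmp 4,3)
jne start: taken
after mov edi, [edx]: edi=M[220]=-8
after add ecx, edi: ecx=45+(-8)=37
after sub ecx, eax: ecx=37-4=33
after mov edi, [edx]: edi=M[220]=-8
after or ecx, edi: ecx=33|(-8)=-7
after add edx, 4: edx=220+4=224
after sub eax, 1: eax=4-1=3
cmp eax, 3  (cmp 3,3)
jne start: not taken
after add edi, 4: edi=(-8)+4=-4
mov [212], edi → M[212]=-4
halt.
Total executed instructions: 61.

61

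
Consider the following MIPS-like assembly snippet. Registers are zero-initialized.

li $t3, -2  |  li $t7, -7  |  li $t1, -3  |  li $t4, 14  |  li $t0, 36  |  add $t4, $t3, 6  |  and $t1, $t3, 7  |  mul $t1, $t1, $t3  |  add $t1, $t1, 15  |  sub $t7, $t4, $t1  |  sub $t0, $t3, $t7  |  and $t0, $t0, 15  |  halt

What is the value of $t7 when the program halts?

$t3=-2
$t7=-7
$t1=-3
$t4=14
$t0=36
$t4=(-2)+6=4
$t1=(-2)&7=6
$t1=6*(-2)=-12
$t1=(-12)+15=3
$t7=4-3=1
$t0=(-2)-1=-3
$t0=(-3)&15=13
halt.

1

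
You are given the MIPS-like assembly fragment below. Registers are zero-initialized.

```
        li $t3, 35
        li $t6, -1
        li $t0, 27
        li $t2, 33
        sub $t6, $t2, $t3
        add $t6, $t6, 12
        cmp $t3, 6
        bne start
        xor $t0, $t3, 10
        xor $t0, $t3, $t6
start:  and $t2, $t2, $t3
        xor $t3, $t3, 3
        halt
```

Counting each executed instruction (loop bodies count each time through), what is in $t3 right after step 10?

$t3=35
$t6=-1
$t0=27
$t2=33
$t6=33-35=-2
$t6=(-2)+12=10
cmp $t3, 6  (cmp 35,6)
bne start: taken
$t2=33&35=33
$t3=35^3=32
After step 10: $t3 = 32.

32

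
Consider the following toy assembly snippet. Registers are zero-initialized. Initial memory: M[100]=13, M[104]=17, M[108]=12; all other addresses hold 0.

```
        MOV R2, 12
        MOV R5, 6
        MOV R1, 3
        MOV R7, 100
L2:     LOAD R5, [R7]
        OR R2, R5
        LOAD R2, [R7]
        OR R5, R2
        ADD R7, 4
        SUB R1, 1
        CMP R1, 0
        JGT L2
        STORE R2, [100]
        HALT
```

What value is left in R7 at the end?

MOV R2, 12 → R2=12
MOV R5, 6 → R5=6
MOV R1, 3 → R1=3
MOV R7, 100 → R7=100
LOAD R5, [R7] → R5=M[100]=13
OR R2, R5 → R2=12|13=13
LOAD R2, [R7] → R2=M[100]=13
OR R5, R2 → R5=13|13=13
ADD R7, 4 → R7=100+4=104
SUB R1, 1 → R1=3-1=2
CMP R1, 0  (cmp 2,0)
JGT L2: taken
LOAD R5, [R7] → R5=M[104]=17
OR R2, R5 → R2=13|17=29
LOAD R2, [R7] → R2=M[104]=17
OR R5, R2 → R5=17|17=17
ADD R7, 4 → R7=104+4=108
SUB R1, 1 → R1=2-1=1
CMP R1, 0  (cmp 1,0)
JGT L2: taken
LOAD R5, [R7] → R5=M[108]=12
OR R2, R5 → R2=17|12=29
LOAD R2, [R7] → R2=M[108]=12
OR R5, R2 → R5=12|12=12
ADD R7, 4 → R7=108+4=112
SUB R1, 1 → R1=1-1=0
CMP R1, 0  (cmp 0,0)
JGT L2: not taken
STORE R2, [100] → M[100]=12
halt.

112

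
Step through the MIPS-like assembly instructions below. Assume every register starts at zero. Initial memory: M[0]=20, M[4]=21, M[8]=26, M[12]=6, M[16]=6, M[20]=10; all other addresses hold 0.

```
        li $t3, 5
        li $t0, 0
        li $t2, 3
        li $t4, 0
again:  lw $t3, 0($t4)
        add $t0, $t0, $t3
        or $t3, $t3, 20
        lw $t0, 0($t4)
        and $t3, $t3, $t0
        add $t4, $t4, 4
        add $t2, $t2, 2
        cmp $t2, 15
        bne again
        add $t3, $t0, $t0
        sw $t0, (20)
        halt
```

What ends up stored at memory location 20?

10

$t3=5
$t0=0
$t2=3
$t4=0
$t3=M[0]=20
$t0=0+20=20
$t3=20|20=20
$t0=M[0]=20
$t3=20&20=20
$t4=0+4=4
$t2=3+2=5
cmp $t2, 15  (cmp 5,15)
bne again: taken
$t3=M[4]=21
$t0=20+21=41
$t3=21|20=21
$t0=M[4]=21
$t3=21&21=21
$t4=4+4=8
$t2=5+2=7
cmp $t2, 15  (cmp 7,15)
bne again: taken
$t3=M[8]=26
$t0=21+26=47
$t3=26|20=30
$t0=M[8]=26
$t3=30&26=26
$t4=8+4=12
$t2=7+2=9
cmp $t2, 15  (cmp 9,15)
bne again: taken
$t3=M[12]=6
$t0=26+6=32
$t3=6|20=22
$t0=M[12]=6
$t3=22&6=6
$t4=12+4=16
$t2=9+2=11
cmp $t2, 15  (cmp 11,15)
bne again: taken
$t3=M[16]=6
$t0=6+6=12
$t3=6|20=22
$t0=M[16]=6
$t3=22&6=6
$t4=16+4=20
$t2=11+2=13
cmp $t2, 15  (cmp 13,15)
bne again: taken
$t3=M[20]=10
$t0=6+10=16
$t3=10|20=30
$t0=M[20]=10
$t3=30&10=10
$t4=20+4=24
$t2=13+2=15
cmp $t2, 15  (cmp 15,15)
bne again: not taken
$t3=10+10=20
sw $t0, (20) → M[20]=10
halt.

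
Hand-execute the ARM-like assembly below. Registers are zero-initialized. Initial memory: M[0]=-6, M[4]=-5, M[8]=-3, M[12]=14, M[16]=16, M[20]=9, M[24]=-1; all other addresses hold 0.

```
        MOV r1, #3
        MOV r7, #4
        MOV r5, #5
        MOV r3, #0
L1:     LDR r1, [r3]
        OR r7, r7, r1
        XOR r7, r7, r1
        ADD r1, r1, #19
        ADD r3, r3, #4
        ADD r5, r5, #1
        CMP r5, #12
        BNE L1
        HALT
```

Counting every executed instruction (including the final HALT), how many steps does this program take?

MOV r1, #3 → r1=3
MOV r7, #4 → r7=4
MOV r5, #5 → r5=5
MOV r3, #0 → r3=0
LDR r1, [r3] → r1=M[0]=-6
OR r7, r7, r1 → r7=4|(-6)=-2
XOR r7, r7, r1 → r7=(-2)^(-6)=4
ADD r1, r1, #19 → r1=(-6)+19=13
ADD r3, r3, #4 → r3=0+4=4
ADD r5, r5, #1 → r5=5+1=6
CMP r5, #12  (cmp 6,12)
BNE L1: taken
LDR r1, [r3] → r1=M[4]=-5
OR r7, r7, r1 → r7=4|(-5)=-1
XOR r7, r7, r1 → r7=(-1)^(-5)=4
ADD r1, r1, #19 → r1=(-5)+19=14
ADD r3, r3, #4 → r3=4+4=8
ADD r5, r5, #1 → r5=6+1=7
CMP r5, #12  (cmp 7,12)
BNE L1: taken
LDR r1, [r3] → r1=M[8]=-3
OR r7, r7, r1 → r7=4|(-3)=-3
XOR r7, r7, r1 → r7=(-3)^(-3)=0
ADD r1, r1, #19 → r1=(-3)+19=16
ADD r3, r3, #4 → r3=8+4=12
ADD r5, r5, #1 → r5=7+1=8
CMP r5, #12  (cmp 8,12)
BNE L1: taken
LDR r1, [r3] → r1=M[12]=14
OR r7, r7, r1 → r7=0|14=14
XOR r7, r7, r1 → r7=14^14=0
ADD r1, r1, #19 → r1=14+19=33
ADD r3, r3, #4 → r3=12+4=16
ADD r5, r5, #1 → r5=8+1=9
CMP r5, #12  (cmp 9,12)
BNE L1: taken
LDR r1, [r3] → r1=M[16]=16
OR r7, r7, r1 → r7=0|16=16
XOR r7, r7, r1 → r7=16^16=0
ADD r1, r1, #19 → r1=16+19=35
ADD r3, r3, #4 → r3=16+4=20
ADD r5, r5, #1 → r5=9+1=10
CMP r5, #12  (cmp 10,12)
BNE L1: taken
LDR r1, [r3] → r1=M[20]=9
OR r7, r7, r1 → r7=0|9=9
XOR r7, r7, r1 → r7=9^9=0
ADD r1, r1, #19 → r1=9+19=28
ADD r3, r3, #4 → r3=20+4=24
ADD r5, r5, #1 → r5=10+1=11
CMP r5, #12  (cmp 11,12)
BNE L1: taken
LDR r1, [r3] → r1=M[24]=-1
OR r7, r7, r1 → r7=0|(-1)=-1
XOR r7, r7, r1 → r7=(-1)^(-1)=0
ADD r1, r1, #19 → r1=(-1)+19=18
ADD r3, r3, #4 → r3=24+4=28
ADD r5, r5, #1 → r5=11+1=12
CMP r5, #12  (cmp 12,12)
BNE L1: not taken
halt.
Total executed instructions: 61.

61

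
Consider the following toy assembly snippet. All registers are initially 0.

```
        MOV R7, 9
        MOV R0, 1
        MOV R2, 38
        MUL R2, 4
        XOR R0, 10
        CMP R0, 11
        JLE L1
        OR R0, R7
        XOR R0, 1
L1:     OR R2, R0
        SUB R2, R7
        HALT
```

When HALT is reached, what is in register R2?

R7=9
R0=1
R2=38
R2=38*4=152
R0=1^10=11
CMP R0, 11  (cmp 11,11)
JLE L1: taken
R2=152|11=155
R2=155-9=146
halt.

146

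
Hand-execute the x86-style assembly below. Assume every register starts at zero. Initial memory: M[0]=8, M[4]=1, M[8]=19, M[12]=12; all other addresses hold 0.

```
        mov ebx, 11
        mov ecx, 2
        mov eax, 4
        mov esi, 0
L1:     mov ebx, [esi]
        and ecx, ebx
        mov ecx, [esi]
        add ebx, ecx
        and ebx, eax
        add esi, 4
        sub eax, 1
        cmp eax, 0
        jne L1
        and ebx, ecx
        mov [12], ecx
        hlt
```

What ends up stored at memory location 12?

12

mov ebx, 11 → ebx=11
mov ecx, 2 → ecx=2
mov eax, 4 → eax=4
mov esi, 0 → esi=0
mov ebx, [esi] → ebx=M[0]=8
and ecx, ebx → ecx=2&8=0
mov ecx, [esi] → ecx=M[0]=8
add ebx, ecx → ebx=8+8=16
and ebx, eax → ebx=16&4=0
add esi, 4 → esi=0+4=4
sub eax, 1 → eax=4-1=3
cmp eax, 0  (cmp 3,0)
jne L1: taken
mov ebx, [esi] → ebx=M[4]=1
and ecx, ebx → ecx=8&1=0
mov ecx, [esi] → ecx=M[4]=1
add ebx, ecx → ebx=1+1=2
and ebx, eax → ebx=2&3=2
add esi, 4 → esi=4+4=8
sub eax, 1 → eax=3-1=2
cmp eax, 0  (cmp 2,0)
jne L1: taken
mov ebx, [esi] → ebx=M[8]=19
and ecx, ebx → ecx=1&19=1
mov ecx, [esi] → ecx=M[8]=19
add ebx, ecx → ebx=19+19=38
and ebx, eax → ebx=38&2=2
add esi, 4 → esi=8+4=12
sub eax, 1 → eax=2-1=1
cmp eax, 0  (cmp 1,0)
jne L1: taken
mov ebx, [esi] → ebx=M[12]=12
and ecx, ebx → ecx=19&12=0
mov ecx, [esi] → ecx=M[12]=12
add ebx, ecx → ebx=12+12=24
and ebx, eax → ebx=24&1=0
add esi, 4 → esi=12+4=16
sub eax, 1 → eax=1-1=0
cmp eax, 0  (cmp 0,0)
jne L1: not taken
and ebx, ecx → ebx=0&12=0
mov [12], ecx → M[12]=12
halt.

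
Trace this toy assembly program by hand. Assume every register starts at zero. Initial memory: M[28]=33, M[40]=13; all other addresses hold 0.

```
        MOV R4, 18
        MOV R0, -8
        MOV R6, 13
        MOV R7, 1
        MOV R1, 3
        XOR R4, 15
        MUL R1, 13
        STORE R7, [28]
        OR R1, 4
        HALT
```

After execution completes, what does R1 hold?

39

after MOV R4, 18: R4=18
after MOV R0, -8: R0=-8
after MOV R6, 13: R6=13
after MOV R7, 1: R7=1
after MOV R1, 3: R1=3
after XOR R4, 15: R4=18^15=29
after MUL R1, 13: R1=3*13=39
STORE R7, [28] → M[28]=1
after OR R1, 4: R1=39|4=39
halt.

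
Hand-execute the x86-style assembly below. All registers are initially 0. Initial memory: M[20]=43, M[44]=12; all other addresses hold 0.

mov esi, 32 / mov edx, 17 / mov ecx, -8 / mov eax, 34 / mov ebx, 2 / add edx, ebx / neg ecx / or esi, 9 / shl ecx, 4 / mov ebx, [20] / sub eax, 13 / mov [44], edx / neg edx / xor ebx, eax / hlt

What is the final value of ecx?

128

esi=32
edx=17
ecx=-8
eax=34
ebx=2
edx=17+2=19
ecx=-(-8)=8
esi=32|9=41
ecx=8<<4=128
ebx=M[20]=43
eax=34-13=21
mov [44], edx → M[44]=19
edx=-(19)=-19
ebx=43^21=62
halt.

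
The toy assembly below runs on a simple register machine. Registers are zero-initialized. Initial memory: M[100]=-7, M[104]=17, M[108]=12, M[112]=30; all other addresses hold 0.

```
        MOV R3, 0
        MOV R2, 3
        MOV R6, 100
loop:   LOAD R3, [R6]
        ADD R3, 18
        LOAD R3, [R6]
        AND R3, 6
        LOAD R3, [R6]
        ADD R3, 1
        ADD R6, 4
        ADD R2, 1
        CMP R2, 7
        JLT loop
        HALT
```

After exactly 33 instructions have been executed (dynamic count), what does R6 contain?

R3=0
R2=3
R6=100
R3=M[100]=-7
R3=(-7)+18=11
R3=M[100]=-7
R3=(-7)&6=0
R3=M[100]=-7
R3=(-7)+1=-6
R6=100+4=104
R2=3+1=4
CMP R2, 7  (cmp 4,7)
JLT loop: taken
R3=M[104]=17
R3=17+18=35
R3=M[104]=17
R3=17&6=0
R3=M[104]=17
R3=17+1=18
R6=104+4=108
R2=4+1=5
CMP R2, 7  (cmp 5,7)
JLT loop: taken
R3=M[108]=12
R3=12+18=30
R3=M[108]=12
R3=12&6=4
R3=M[108]=12
R3=12+1=13
R6=108+4=112
R2=5+1=6
CMP R2, 7  (cmp 6,7)
JLT loop: taken
After step 33: R6 = 112.

112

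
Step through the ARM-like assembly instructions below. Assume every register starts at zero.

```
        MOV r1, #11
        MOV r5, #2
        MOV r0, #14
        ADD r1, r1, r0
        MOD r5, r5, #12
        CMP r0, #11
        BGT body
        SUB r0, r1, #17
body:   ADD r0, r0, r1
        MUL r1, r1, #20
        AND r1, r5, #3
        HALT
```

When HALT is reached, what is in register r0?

39

r1=11
r5=2
r0=14
r1=11+14=25
r5=2%12=2
CMP r0, #11  (cmp 14,11)
BGT body: taken
r0=14+25=39
r1=25*20=500
r1=2&3=2
halt.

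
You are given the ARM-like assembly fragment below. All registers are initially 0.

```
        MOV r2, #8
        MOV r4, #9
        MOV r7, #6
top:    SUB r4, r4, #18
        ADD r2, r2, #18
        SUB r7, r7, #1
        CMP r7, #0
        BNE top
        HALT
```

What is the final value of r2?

116

after MOV r2, #8: r2=8
after MOV r4, #9: r4=9
after MOV r7, #6: r7=6
after SUB r4, r4, #18: r4=9-18=-9
after ADD r2, r2, #18: r2=8+18=26
after SUB r7, r7, #1: r7=6-1=5
CMP r7, #0  (cmp 5,0)
BNE top: taken
after SUB r4, r4, #18: r4=(-9)-18=-27
after ADD r2, r2, #18: r2=26+18=44
after SUB r7, r7, #1: r7=5-1=4
CMP r7, #0  (cmp 4,0)
BNE top: taken
after SUB r4, r4, #18: r4=(-27)-18=-45
after ADD r2, r2, #18: r2=44+18=62
after SUB r7, r7, #1: r7=4-1=3
CMP r7, #0  (cmp 3,0)
BNE top: taken
after SUB r4, r4, #18: r4=(-45)-18=-63
after ADD r2, r2, #18: r2=62+18=80
after SUB r7, r7, #1: r7=3-1=2
CMP r7, #0  (cmp 2,0)
BNE top: taken
after SUB r4, r4, #18: r4=(-63)-18=-81
after ADD r2, r2, #18: r2=80+18=98
after SUB r7, r7, #1: r7=2-1=1
CMP r7, #0  (cmp 1,0)
BNE top: taken
after SUB r4, r4, #18: r4=(-81)-18=-99
after ADD r2, r2, #18: r2=98+18=116
after SUB r7, r7, #1: r7=1-1=0
CMP r7, #0  (cmp 0,0)
BNE top: not taken
halt.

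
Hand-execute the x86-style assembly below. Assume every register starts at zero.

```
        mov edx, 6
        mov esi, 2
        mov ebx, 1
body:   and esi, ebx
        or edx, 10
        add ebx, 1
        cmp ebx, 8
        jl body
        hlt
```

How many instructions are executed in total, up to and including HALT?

mov edx, 6 → edx=6
mov esi, 2 → esi=2
mov ebx, 1 → ebx=1
and esi, ebx → esi=2&1=0
or edx, 10 → edx=6|10=14
add ebx, 1 → ebx=1+1=2
cmp ebx, 8  (cmp 2,8)
jl body: taken
and esi, ebx → esi=0&2=0
or edx, 10 → edx=14|10=14
add ebx, 1 → ebx=2+1=3
cmp ebx, 8  (cmp 3,8)
jl body: taken
and esi, ebx → esi=0&3=0
or edx, 10 → edx=14|10=14
add ebx, 1 → ebx=3+1=4
cmp ebx, 8  (cmp 4,8)
jl body: taken
and esi, ebx → esi=0&4=0
or edx, 10 → edx=14|10=14
add ebx, 1 → ebx=4+1=5
cmp ebx, 8  (cmp 5,8)
jl body: taken
and esi, ebx → esi=0&5=0
or edx, 10 → edx=14|10=14
add ebx, 1 → ebx=5+1=6
cmp ebx, 8  (cmp 6,8)
jl body: taken
and esi, ebx → esi=0&6=0
or edx, 10 → edx=14|10=14
add ebx, 1 → ebx=6+1=7
cmp ebx, 8  (cmp 7,8)
jl body: taken
and esi, ebx → esi=0&7=0
or edx, 10 → edx=14|10=14
add ebx, 1 → ebx=7+1=8
cmp ebx, 8  (cmp 8,8)
jl body: not taken
halt.
Total executed instructions: 39.

39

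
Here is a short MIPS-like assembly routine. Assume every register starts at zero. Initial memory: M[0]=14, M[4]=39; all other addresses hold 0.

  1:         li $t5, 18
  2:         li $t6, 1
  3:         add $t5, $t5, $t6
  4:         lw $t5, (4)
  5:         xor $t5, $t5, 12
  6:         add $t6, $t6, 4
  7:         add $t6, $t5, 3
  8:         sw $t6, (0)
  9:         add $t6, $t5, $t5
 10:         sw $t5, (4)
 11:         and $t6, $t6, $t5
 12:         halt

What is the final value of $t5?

43

li $t5, 18 → $t5=18
li $t6, 1 → $t6=1
add $t5, $t5, $t6 → $t5=18+1=19
lw $t5, (4) → $t5=M[4]=39
xor $t5, $t5, 12 → $t5=39^12=43
add $t6, $t6, 4 → $t6=1+4=5
add $t6, $t5, 3 → $t6=43+3=46
sw $t6, (0) → M[0]=46
add $t6, $t5, $t5 → $t6=43+43=86
sw $t5, (4) → M[4]=43
and $t6, $t6, $t5 → $t6=86&43=2
halt.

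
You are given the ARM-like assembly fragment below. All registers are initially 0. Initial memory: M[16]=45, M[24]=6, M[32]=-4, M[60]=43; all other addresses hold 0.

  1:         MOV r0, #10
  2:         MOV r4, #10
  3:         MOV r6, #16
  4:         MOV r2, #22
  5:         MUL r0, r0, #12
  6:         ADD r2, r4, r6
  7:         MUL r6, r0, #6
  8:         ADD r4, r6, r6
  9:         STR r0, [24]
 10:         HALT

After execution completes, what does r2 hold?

after MOV r0, #10: r0=10
after MOV r4, #10: r4=10
after MOV r6, #16: r6=16
after MOV r2, #22: r2=22
after MUL r0, r0, #12: r0=10*12=120
after ADD r2, r4, r6: r2=10+16=26
after MUL r6, r0, #6: r6=120*6=720
after ADD r4, r6, r6: r4=720+720=1440
STR r0, [24] → M[24]=120
halt.

26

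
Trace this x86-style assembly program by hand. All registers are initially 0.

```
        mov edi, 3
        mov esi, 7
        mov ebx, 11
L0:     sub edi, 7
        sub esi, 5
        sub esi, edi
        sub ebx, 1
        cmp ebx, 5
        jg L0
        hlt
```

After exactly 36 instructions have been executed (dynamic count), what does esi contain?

edi=3
esi=7
ebx=11
edi=3-7=-4
esi=7-5=2
esi=2-(-4)=6
ebx=11-1=10
cmp ebx, 5  (cmp 10,5)
jg L0: taken
edi=(-4)-7=-11
esi=6-5=1
esi=1-(-11)=12
ebx=10-1=9
cmp ebx, 5  (cmp 9,5)
jg L0: taken
edi=(-11)-7=-18
esi=12-5=7
esi=7-(-18)=25
ebx=9-1=8
cmp ebx, 5  (cmp 8,5)
jg L0: taken
edi=(-18)-7=-25
esi=25-5=20
esi=20-(-25)=45
ebx=8-1=7
cmp ebx, 5  (cmp 7,5)
jg L0: taken
edi=(-25)-7=-32
esi=45-5=40
esi=40-(-32)=72
ebx=7-1=6
cmp ebx, 5  (cmp 6,5)
jg L0: taken
edi=(-32)-7=-39
esi=72-5=67
esi=67-(-39)=106
After step 36: esi = 106.

106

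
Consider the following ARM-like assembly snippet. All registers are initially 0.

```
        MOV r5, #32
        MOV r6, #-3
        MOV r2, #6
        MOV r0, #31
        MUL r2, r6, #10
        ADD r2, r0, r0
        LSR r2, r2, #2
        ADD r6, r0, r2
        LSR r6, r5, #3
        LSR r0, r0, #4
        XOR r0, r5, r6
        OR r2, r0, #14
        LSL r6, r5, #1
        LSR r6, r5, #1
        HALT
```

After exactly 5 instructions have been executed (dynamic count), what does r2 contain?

r5=32
r6=-3
r2=6
r0=31
r2=(-3)*10=-30
After step 5: r2 = -30.

-30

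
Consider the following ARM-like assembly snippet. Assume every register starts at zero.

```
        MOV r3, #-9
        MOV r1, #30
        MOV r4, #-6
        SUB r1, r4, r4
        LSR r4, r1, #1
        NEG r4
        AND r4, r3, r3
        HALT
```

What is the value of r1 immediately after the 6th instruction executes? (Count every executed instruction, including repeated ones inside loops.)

r3=-9
r1=30
r4=-6
r1=(-6)-(-6)=0
r4=0>>1=0
r4=-(0)=0
After step 6: r1 = 0.

0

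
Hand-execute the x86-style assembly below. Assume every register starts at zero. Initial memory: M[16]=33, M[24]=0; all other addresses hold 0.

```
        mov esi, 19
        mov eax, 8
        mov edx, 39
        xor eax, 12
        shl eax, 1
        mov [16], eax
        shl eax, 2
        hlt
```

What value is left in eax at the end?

after mov esi, 19: esi=19
after mov eax, 8: eax=8
after mov edx, 39: edx=39
after xor eax, 12: eax=8^12=4
after shl eax, 1: eax=4<<1=8
mov [16], eax → M[16]=8
after shl eax, 2: eax=8<<2=32
halt.

32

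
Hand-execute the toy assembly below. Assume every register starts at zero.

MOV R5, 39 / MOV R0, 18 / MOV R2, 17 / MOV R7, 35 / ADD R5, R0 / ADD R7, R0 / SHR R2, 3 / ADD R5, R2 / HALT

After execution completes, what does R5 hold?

R5=39
R0=18
R2=17
R7=35
R5=39+18=57
R7=35+18=53
R2=17>>3=2
R5=57+2=59
halt.

59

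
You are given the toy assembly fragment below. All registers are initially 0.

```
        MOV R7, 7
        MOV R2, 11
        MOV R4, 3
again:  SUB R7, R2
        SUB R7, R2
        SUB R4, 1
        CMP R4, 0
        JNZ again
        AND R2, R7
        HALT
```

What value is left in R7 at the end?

-59

after MOV R7, 7: R7=7
after MOV R2, 11: R2=11
after MOV R4, 3: R4=3
after SUB R7, R2: R7=7-11=-4
after SUB R7, R2: R7=(-4)-11=-15
after SUB R4, 1: R4=3-1=2
CMP R4, 0  (cmp 2,0)
JNZ again: taken
after SUB R7, R2: R7=(-15)-11=-26
after SUB R7, R2: R7=(-26)-11=-37
after SUB R4, 1: R4=2-1=1
CMP R4, 0  (cmp 1,0)
JNZ again: taken
after SUB R7, R2: R7=(-37)-11=-48
after SUB R7, R2: R7=(-48)-11=-59
after SUB R4, 1: R4=1-1=0
CMP R4, 0  (cmp 0,0)
JNZ again: not taken
after AND R2, R7: R2=11&(-59)=1
halt.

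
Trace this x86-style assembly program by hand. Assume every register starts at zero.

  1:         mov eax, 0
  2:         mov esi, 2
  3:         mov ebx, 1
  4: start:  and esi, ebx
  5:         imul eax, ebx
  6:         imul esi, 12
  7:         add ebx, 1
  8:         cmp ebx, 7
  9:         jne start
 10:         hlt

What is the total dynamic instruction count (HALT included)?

mov eax, 0 → eax=0
mov esi, 2 → esi=2
mov ebx, 1 → ebx=1
and esi, ebx → esi=2&1=0
imul eax, ebx → eax=0*1=0
imul esi, 12 → esi=0*12=0
add ebx, 1 → ebx=1+1=2
cmp ebx, 7  (cmp 2,7)
jne start: taken
and esi, ebx → esi=0&2=0
imul eax, ebx → eax=0*2=0
imul esi, 12 → esi=0*12=0
add ebx, 1 → ebx=2+1=3
cmp ebx, 7  (cmp 3,7)
jne start: taken
and esi, ebx → esi=0&3=0
imul eax, ebx → eax=0*3=0
imul esi, 12 → esi=0*12=0
add ebx, 1 → ebx=3+1=4
cmp ebx, 7  (cmp 4,7)
jne start: taken
and esi, ebx → esi=0&4=0
imul eax, ebx → eax=0*4=0
imul esi, 12 → esi=0*12=0
add ebx, 1 → ebx=4+1=5
cmp ebx, 7  (cmp 5,7)
jne start: taken
and esi, ebx → esi=0&5=0
imul eax, ebx → eax=0*5=0
imul esi, 12 → esi=0*12=0
add ebx, 1 → ebx=5+1=6
cmp ebx, 7  (cmp 6,7)
jne start: taken
and esi, ebx → esi=0&6=0
imul eax, ebx → eax=0*6=0
imul esi, 12 → esi=0*12=0
add ebx, 1 → ebx=6+1=7
cmp ebx, 7  (cmp 7,7)
jne start: not taken
halt.
Total executed instructions: 40.

40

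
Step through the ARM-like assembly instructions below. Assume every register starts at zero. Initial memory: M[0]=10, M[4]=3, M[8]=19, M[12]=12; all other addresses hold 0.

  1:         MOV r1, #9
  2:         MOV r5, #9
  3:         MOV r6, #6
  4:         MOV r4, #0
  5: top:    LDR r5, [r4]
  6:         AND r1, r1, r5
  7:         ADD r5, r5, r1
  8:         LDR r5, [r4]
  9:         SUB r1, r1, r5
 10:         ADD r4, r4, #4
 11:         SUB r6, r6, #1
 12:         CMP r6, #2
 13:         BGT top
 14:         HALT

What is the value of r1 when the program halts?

after MOV r1, #9: r1=9
after MOV r5, #9: r5=9
after MOV r6, #6: r6=6
after MOV r4, #0: r4=0
after LDR r5, [r4]: r5=M[0]=10
after AND r1, r1, r5: r1=9&10=8
after ADD r5, r5, r1: r5=10+8=18
after LDR r5, [r4]: r5=M[0]=10
after SUB r1, r1, r5: r1=8-10=-2
after ADD r4, r4, #4: r4=0+4=4
after SUB r6, r6, #1: r6=6-1=5
CMP r6, #2  (cmp 5,2)
BGT top: taken
after LDR r5, [r4]: r5=M[4]=3
after AND r1, r1, r5: r1=(-2)&3=2
after ADD r5, r5, r1: r5=3+2=5
after LDR r5, [r4]: r5=M[4]=3
after SUB r1, r1, r5: r1=2-3=-1
after ADD r4, r4, #4: r4=4+4=8
after SUB r6, r6, #1: r6=5-1=4
CMP r6, #2  (cmp 4,2)
BGT top: taken
after LDR r5, [r4]: r5=M[8]=19
after AND r1, r1, r5: r1=(-1)&19=19
after ADD r5, r5, r1: r5=19+19=38
after LDR r5, [r4]: r5=M[8]=19
after SUB r1, r1, r5: r1=19-19=0
after ADD r4, r4, #4: r4=8+4=12
after SUB r6, r6, #1: r6=4-1=3
CMP r6, #2  (cmp 3,2)
BGT top: taken
after LDR r5, [r4]: r5=M[12]=12
after AND r1, r1, r5: r1=0&12=0
after ADD r5, r5, r1: r5=12+0=12
after LDR r5, [r4]: r5=M[12]=12
after SUB r1, r1, r5: r1=0-12=-12
after ADD r4, r4, #4: r4=12+4=16
after SUB r6, r6, #1: r6=3-1=2
CMP r6, #2  (cmp 2,2)
BGT top: not taken
halt.

-12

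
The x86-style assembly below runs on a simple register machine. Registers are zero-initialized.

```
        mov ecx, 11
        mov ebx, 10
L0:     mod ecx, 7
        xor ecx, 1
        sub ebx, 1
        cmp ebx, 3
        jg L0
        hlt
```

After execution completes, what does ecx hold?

after mov ecx, 11: ecx=11
after mov ebx, 10: ebx=10
after mod ecx, 7: ecx=11%7=4
after xor ecx, 1: ecx=4^1=5
after sub ebx, 1: ebx=10-1=9
cmp ebx, 3  (cmp 9,3)
jg L0: taken
after mod ecx, 7: ecx=5%7=5
after xor ecx, 1: ecx=5^1=4
after sub ebx, 1: ebx=9-1=8
cmp ebx, 3  (cmp 8,3)
jg L0: taken
after mod ecx, 7: ecx=4%7=4
after xor ecx, 1: ecx=4^1=5
after sub ebx, 1: ebx=8-1=7
cmp ebx, 3  (cmp 7,3)
jg L0: taken
after mod ecx, 7: ecx=5%7=5
after xor ecx, 1: ecx=5^1=4
after sub ebx, 1: ebx=7-1=6
cmp ebx, 3  (cmp 6,3)
jg L0: taken
after mod ecx, 7: ecx=4%7=4
after xor ecx, 1: ecx=4^1=5
after sub ebx, 1: ebx=6-1=5
cmp ebx, 3  (cmp 5,3)
jg L0: taken
after mod ecx, 7: ecx=5%7=5
after xor ecx, 1: ecx=5^1=4
after sub ebx, 1: ebx=5-1=4
cmp ebx, 3  (cmp 4,3)
jg L0: taken
after mod ecx, 7: ecx=4%7=4
after xor ecx, 1: ecx=4^1=5
after sub ebx, 1: ebx=4-1=3
cmp ebx, 3  (cmp 3,3)
jg L0: not taken
halt.

5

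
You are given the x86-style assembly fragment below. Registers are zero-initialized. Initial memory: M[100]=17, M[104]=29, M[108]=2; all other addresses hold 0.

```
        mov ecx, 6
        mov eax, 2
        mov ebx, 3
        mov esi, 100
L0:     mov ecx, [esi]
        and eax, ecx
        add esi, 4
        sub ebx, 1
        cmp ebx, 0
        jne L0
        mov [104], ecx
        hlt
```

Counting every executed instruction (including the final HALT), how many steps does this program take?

24

after mov ecx, 6: ecx=6
after mov eax, 2: eax=2
after mov ebx, 3: ebx=3
after mov esi, 100: esi=100
after mov ecx, [esi]: ecx=M[100]=17
after and eax, ecx: eax=2&17=0
after add esi, 4: esi=100+4=104
after sub ebx, 1: ebx=3-1=2
cmp ebx, 0  (cmp 2,0)
jne L0: taken
after mov ecx, [esi]: ecx=M[104]=29
after and eax, ecx: eax=0&29=0
after add esi, 4: esi=104+4=108
after sub ebx, 1: ebx=2-1=1
cmp ebx, 0  (cmp 1,0)
jne L0: taken
after mov ecx, [esi]: ecx=M[108]=2
after and eax, ecx: eax=0&2=0
after add esi, 4: esi=108+4=112
after sub ebx, 1: ebx=1-1=0
cmp ebx, 0  (cmp 0,0)
jne L0: not taken
mov [104], ecx → M[104]=2
halt.
Total executed instructions: 24.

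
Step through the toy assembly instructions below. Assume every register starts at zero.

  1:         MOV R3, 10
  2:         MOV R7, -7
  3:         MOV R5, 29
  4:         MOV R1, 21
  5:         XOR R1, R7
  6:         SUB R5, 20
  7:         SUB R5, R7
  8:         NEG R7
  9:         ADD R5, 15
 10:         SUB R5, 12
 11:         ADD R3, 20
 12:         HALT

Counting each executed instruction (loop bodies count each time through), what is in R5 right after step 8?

16

after MOV R3, 10: R3=10
after MOV R7, -7: R7=-7
after MOV R5, 29: R5=29
after MOV R1, 21: R1=21
after XOR R1, R7: R1=21^(-7)=-20
after SUB R5, 20: R5=29-20=9
after SUB R5, R7: R5=9-(-7)=16
after NEG R7: R7=-(-7)=7
After step 8: R5 = 16.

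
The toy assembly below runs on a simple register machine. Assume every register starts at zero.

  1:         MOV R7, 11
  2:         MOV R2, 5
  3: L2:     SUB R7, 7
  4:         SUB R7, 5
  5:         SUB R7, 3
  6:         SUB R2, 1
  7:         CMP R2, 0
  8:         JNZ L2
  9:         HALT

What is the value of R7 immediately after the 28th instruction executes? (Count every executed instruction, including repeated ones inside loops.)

-61

R7=11
R2=5
R7=11-7=4
R7=4-5=-1
R7=(-1)-3=-4
R2=5-1=4
CMP R2, 0  (cmp 4,0)
JNZ L2: taken
R7=(-4)-7=-11
R7=(-11)-5=-16
R7=(-16)-3=-19
R2=4-1=3
CMP R2, 0  (cmp 3,0)
JNZ L2: taken
R7=(-19)-7=-26
R7=(-26)-5=-31
R7=(-31)-3=-34
R2=3-1=2
CMP R2, 0  (cmp 2,0)
JNZ L2: taken
R7=(-34)-7=-41
R7=(-41)-5=-46
R7=(-46)-3=-49
R2=2-1=1
CMP R2, 0  (cmp 1,0)
JNZ L2: taken
R7=(-49)-7=-56
R7=(-56)-5=-61
After step 28: R7 = -61.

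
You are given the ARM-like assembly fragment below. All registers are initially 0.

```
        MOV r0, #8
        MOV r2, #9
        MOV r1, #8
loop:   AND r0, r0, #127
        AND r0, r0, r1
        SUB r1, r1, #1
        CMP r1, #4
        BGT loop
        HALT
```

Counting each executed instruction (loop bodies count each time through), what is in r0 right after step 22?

0

r0=8
r2=9
r1=8
r0=8&127=8
r0=8&8=8
r1=8-1=7
CMP r1, #4  (cmp 7,4)
BGT loop: taken
r0=8&127=8
r0=8&7=0
r1=7-1=6
CMP r1, #4  (cmp 6,4)
BGT loop: taken
r0=0&127=0
r0=0&6=0
r1=6-1=5
CMP r1, #4  (cmp 5,4)
BGT loop: taken
r0=0&127=0
r0=0&5=0
r1=5-1=4
CMP r1, #4  (cmp 4,4)
After step 22: r0 = 0.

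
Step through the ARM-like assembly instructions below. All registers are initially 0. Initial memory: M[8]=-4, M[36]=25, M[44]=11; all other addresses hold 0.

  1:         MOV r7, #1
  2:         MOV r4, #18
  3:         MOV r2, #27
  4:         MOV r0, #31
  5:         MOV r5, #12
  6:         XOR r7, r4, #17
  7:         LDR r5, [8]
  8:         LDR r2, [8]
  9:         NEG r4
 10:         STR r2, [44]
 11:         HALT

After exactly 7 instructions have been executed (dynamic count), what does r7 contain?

3

r7=1
r4=18
r2=27
r0=31
r5=12
r7=18^17=3
r5=M[8]=-4
After step 7: r7 = 3.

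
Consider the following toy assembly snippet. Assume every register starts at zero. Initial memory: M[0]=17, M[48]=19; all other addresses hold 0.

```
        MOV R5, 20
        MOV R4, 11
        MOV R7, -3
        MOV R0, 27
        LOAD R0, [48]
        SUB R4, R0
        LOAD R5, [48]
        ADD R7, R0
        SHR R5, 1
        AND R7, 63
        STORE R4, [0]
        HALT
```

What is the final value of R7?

16

after MOV R5, 20: R5=20
after MOV R4, 11: R4=11
after MOV R7, -3: R7=-3
after MOV R0, 27: R0=27
after LOAD R0, [48]: R0=M[48]=19
after SUB R4, R0: R4=11-19=-8
after LOAD R5, [48]: R5=M[48]=19
after ADD R7, R0: R7=(-3)+19=16
after SHR R5, 1: R5=19>>1=9
after AND R7, 63: R7=16&63=16
STORE R4, [0] → M[0]=-8
halt.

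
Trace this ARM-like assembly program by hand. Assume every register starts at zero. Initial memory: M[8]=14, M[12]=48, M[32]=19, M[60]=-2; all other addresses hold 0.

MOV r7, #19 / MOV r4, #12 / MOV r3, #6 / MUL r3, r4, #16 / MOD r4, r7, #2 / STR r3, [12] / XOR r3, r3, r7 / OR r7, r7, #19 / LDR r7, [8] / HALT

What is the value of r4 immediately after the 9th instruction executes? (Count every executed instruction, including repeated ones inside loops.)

MOV r7, #19 → r7=19
MOV r4, #12 → r4=12
MOV r3, #6 → r3=6
MUL r3, r4, #16 → r3=12*16=192
MOD r4, r7, #2 → r4=19%2=1
STR r3, [12] → M[12]=192
XOR r3, r3, r7 → r3=192^19=211
OR r7, r7, #19 → r7=19|19=19
LDR r7, [8] → r7=M[8]=14
After step 9: r4 = 1.

1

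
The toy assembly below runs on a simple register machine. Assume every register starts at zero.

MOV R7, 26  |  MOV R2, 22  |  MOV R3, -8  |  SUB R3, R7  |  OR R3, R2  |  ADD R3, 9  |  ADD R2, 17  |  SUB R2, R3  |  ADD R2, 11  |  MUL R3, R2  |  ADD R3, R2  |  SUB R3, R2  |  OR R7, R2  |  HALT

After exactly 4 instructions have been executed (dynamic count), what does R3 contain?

-34

MOV R7, 26 → R7=26
MOV R2, 22 → R2=22
MOV R3, -8 → R3=-8
SUB R3, R7 → R3=(-8)-26=-34
After step 4: R3 = -34.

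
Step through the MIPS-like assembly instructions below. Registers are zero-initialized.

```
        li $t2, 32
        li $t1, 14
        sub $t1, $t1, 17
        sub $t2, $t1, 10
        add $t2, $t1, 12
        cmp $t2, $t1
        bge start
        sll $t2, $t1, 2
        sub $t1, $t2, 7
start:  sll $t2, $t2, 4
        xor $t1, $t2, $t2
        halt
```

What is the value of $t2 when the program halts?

li $t2, 32 → $t2=32
li $t1, 14 → $t1=14
sub $t1, $t1, 17 → $t1=14-17=-3
sub $t2, $t1, 10 → $t2=(-3)-10=-13
add $t2, $t1, 12 → $t2=(-3)+12=9
cmp $t2, $t1  (cmp 9,-3)
bge start: taken
sll $t2, $t2, 4 → $t2=9<<4=144
xor $t1, $t2, $t2 → $t1=144^144=0
halt.

144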